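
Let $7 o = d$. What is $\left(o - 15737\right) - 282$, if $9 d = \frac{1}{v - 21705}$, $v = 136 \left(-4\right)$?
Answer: $- \frac{22453624054}{1401687} \approx -16019.0$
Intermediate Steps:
$v = -544$
$d = - \frac{1}{200241}$ ($d = \frac{1}{9 \left(-544 - 21705\right)} = \frac{1}{9 \left(-22249\right)} = \frac{1}{9} \left(- \frac{1}{22249}\right) = - \frac{1}{200241} \approx -4.994 \cdot 10^{-6}$)
$o = - \frac{1}{1401687}$ ($o = \frac{1}{7} \left(- \frac{1}{200241}\right) = - \frac{1}{1401687} \approx -7.1343 \cdot 10^{-7}$)
$\left(o - 15737\right) - 282 = \left(- \frac{1}{1401687} - 15737\right) - 282 = - \frac{22058348320}{1401687} - 282 = - \frac{22453624054}{1401687}$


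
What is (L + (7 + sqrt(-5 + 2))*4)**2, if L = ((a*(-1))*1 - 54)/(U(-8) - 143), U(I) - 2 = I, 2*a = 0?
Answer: 16793428/22201 + 33808*I*sqrt(3)/149 ≈ 756.43 + 393.0*I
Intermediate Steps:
a = 0 (a = (1/2)*0 = 0)
U(I) = 2 + I
L = 54/149 (L = ((0*(-1))*1 - 54)/((2 - 8) - 143) = (0*1 - 54)/(-6 - 143) = (0 - 54)/(-149) = -54*(-1/149) = 54/149 ≈ 0.36242)
(L + (7 + sqrt(-5 + 2))*4)**2 = (54/149 + (7 + sqrt(-5 + 2))*4)**2 = (54/149 + (7 + sqrt(-3))*4)**2 = (54/149 + (7 + I*sqrt(3))*4)**2 = (54/149 + (28 + 4*I*sqrt(3)))**2 = (4226/149 + 4*I*sqrt(3))**2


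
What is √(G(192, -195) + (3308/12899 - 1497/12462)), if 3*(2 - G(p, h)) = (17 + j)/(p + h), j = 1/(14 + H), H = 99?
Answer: √1328433798847141910194/18164449194 ≈ 2.0065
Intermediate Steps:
j = 1/113 (j = 1/(14 + 99) = 1/113 ≈ 0.0088496)
G(p, h) = 2 - 1922/(339*(h + p)) (G(p, h) = 2 - (17 + 1/113)/(3*(p + h)) = 2 - 1922/(339*(h + p)))
√(G(192, -195) + (3308/12899 - 1497/12462)) = √((-1922/339 + 2*(-195) + 2*192)/(-195 + 192) + (3308/12899 - 1497/12462)) = √((-1922/339 - 390 + 384)/(-3) + (3308*(1/12899) - 1497*1/12462)) = √(-⅓*(-3956/339) + (3308/12899 - 499/4154)) = √(3956/1017 + 7304831/53582446) = √(219401169503/54493347582) = √1328433798847141910194/18164449194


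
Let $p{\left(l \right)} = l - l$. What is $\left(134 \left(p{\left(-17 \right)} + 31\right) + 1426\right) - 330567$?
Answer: $-324987$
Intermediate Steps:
$p{\left(l \right)} = 0$
$\left(134 \left(p{\left(-17 \right)} + 31\right) + 1426\right) - 330567 = \left(134 \left(0 + 31\right) + 1426\right) - 330567 = \left(134 \cdot 31 + 1426\right) - 330567 = \left(4154 + 1426\right) - 330567 = 5580 - 330567 = -324987$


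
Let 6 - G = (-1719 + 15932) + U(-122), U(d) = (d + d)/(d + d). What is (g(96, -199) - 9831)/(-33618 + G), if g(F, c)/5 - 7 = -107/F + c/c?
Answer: 940471/4591296 ≈ 0.20484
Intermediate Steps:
U(d) = 1 (U(d) = (2*d)/((2*d)) = (2*d)*(1/(2*d)) = 1)
G = -14208 (G = 6 - ((-1719 + 15932) + 1) = 6 - (14213 + 1) = 6 - 1*14214 = 6 - 14214 = -14208)
g(F, c) = 40 - 535/F (g(F, c) = 35 + 5*(-107/F + c/c) = 35 + 5*(-107/F + 1) = 35 + 5*(1 - 107/F) = 35 + (5 - 535/F) = 40 - 535/F)
(g(96, -199) - 9831)/(-33618 + G) = ((40 - 535/96) - 9831)/(-33618 - 14208) = ((40 - 535*1/96) - 9831)/(-47826) = ((40 - 535/96) - 9831)*(-1/47826) = (3305/96 - 9831)*(-1/47826) = -940471/96*(-1/47826) = 940471/4591296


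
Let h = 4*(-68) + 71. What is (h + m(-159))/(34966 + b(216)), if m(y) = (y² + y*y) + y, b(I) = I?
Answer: 25101/17591 ≈ 1.4269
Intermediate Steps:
h = -201 (h = -272 + 71 = -201)
m(y) = y + 2*y² (m(y) = (y² + y²) + y = 2*y² + y = y + 2*y²)
(h + m(-159))/(34966 + b(216)) = (-201 - 159*(1 + 2*(-159)))/(34966 + 216) = (-201 - 159*(1 - 318))/35182 = (-201 - 159*(-317))*(1/35182) = (-201 + 50403)*(1/35182) = 50202*(1/35182) = 25101/17591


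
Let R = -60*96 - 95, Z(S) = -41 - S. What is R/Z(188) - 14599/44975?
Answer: 259985454/10299275 ≈ 25.243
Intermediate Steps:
R = -5855 (R = -5760 - 95 = -5855)
R/Z(188) - 14599/44975 = -5855/(-41 - 1*188) - 14599/44975 = -5855/(-41 - 188) - 14599*1/44975 = -5855/(-229) - 14599/44975 = -5855*(-1/229) - 14599/44975 = 5855/229 - 14599/44975 = 259985454/10299275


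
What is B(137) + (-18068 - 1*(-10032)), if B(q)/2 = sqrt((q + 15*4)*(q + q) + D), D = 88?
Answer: -8036 + 2*sqrt(54066) ≈ -7571.0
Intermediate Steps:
B(q) = 2*sqrt(88 + 2*q*(60 + q)) (B(q) = 2*sqrt((q + 15*4)*(q + q) + 88) = 2*sqrt((q + 60)*(2*q) + 88) = 2*sqrt((60 + q)*(2*q) + 88) = 2*sqrt(2*q*(60 + q) + 88) = 2*sqrt(88 + 2*q*(60 + q)))
B(137) + (-18068 - 1*(-10032)) = 2*sqrt(88 + 2*137**2 + 120*137) + (-18068 - 1*(-10032)) = 2*sqrt(88 + 2*18769 + 16440) + (-18068 + 10032) = 2*sqrt(88 + 37538 + 16440) - 8036 = 2*sqrt(54066) - 8036 = -8036 + 2*sqrt(54066)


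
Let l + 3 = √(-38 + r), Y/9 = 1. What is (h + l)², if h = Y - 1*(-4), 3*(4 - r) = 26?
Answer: 172/3 + 160*I*√6/3 ≈ 57.333 + 130.64*I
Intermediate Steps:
r = -14/3 (r = 4 - ⅓*26 = 4 - 26/3 = -14/3 ≈ -4.6667)
Y = 9 (Y = 9*1 = 9)
h = 13 (h = 9 - 1*(-4) = 9 + 4 = 13)
l = -3 + 8*I*√6/3 (l = -3 + √(-38 - 14/3) = -3 + √(-128/3) = -3 + 8*I*√6/3 ≈ -3.0 + 6.532*I)
(h + l)² = (13 + (-3 + 8*I*√6/3))² = (10 + 8*I*√6/3)²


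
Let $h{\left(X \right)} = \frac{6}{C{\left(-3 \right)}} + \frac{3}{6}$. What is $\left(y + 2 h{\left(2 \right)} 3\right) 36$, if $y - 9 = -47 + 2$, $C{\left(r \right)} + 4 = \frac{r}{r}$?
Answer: $-1620$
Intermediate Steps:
$C{\left(r \right)} = -3$ ($C{\left(r \right)} = -4 + \frac{r}{r} = -4 + 1 = -3$)
$h{\left(X \right)} = - \frac{3}{2}$ ($h{\left(X \right)} = \frac{6}{-3} + \frac{3}{6} = 6 \left(- \frac{1}{3}\right) + 3 \cdot \frac{1}{6} = -2 + \frac{1}{2} = - \frac{3}{2}$)
$y = -36$ ($y = 9 + \left(-47 + 2\right) = 9 - 45 = -36$)
$\left(y + 2 h{\left(2 \right)} 3\right) 36 = \left(-36 + 2 \left(- \frac{3}{2}\right) 3\right) 36 = \left(-36 - 9\right) 36 = \left(-45\right) 36 = -1620$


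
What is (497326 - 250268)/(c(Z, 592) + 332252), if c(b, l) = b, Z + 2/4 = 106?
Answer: 494116/664715 ≈ 0.74335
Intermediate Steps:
Z = 211/2 (Z = -1/2 + 106 = 211/2 ≈ 105.50)
(497326 - 250268)/(c(Z, 592) + 332252) = (497326 - 250268)/(211/2 + 332252) = 247058/(664715/2) = 247058*(2/664715) = 494116/664715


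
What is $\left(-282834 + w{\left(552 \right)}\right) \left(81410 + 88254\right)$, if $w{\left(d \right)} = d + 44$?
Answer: $-47885628032$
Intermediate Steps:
$w{\left(d \right)} = 44 + d$
$\left(-282834 + w{\left(552 \right)}\right) \left(81410 + 88254\right) = \left(-282834 + \left(44 + 552\right)\right) \left(81410 + 88254\right) = \left(-282834 + 596\right) 169664 = \left(-282238\right) 169664 = -47885628032$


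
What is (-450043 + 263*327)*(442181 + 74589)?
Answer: -188125984340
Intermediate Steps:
(-450043 + 263*327)*(442181 + 74589) = (-450043 + 86001)*516770 = -364042*516770 = -188125984340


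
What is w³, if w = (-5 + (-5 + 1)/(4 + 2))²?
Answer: 24137569/729 ≈ 33111.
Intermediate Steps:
w = 289/9 (w = (-5 - 4/6)² = (-5 - 4*⅙)² = (-5 - ⅔)² = (-17/3)² = 289/9 ≈ 32.111)
w³ = (289/9)³ = 24137569/729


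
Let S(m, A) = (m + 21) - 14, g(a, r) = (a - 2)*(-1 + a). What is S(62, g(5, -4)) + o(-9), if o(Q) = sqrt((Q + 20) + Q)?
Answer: 69 + sqrt(2) ≈ 70.414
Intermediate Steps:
o(Q) = sqrt(20 + 2*Q) (o(Q) = sqrt((20 + Q) + Q) = sqrt(20 + 2*Q))
g(a, r) = (-1 + a)*(-2 + a) (g(a, r) = (-2 + a)*(-1 + a) = (-1 + a)*(-2 + a))
S(m, A) = 7 + m (S(m, A) = (21 + m) - 14 = 7 + m)
S(62, g(5, -4)) + o(-9) = (7 + 62) + sqrt(20 + 2*(-9)) = 69 + sqrt(20 - 18) = 69 + sqrt(2)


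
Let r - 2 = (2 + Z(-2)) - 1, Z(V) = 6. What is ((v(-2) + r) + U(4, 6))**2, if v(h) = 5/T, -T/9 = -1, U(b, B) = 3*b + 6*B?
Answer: 268324/81 ≈ 3312.6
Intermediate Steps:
T = 9 (T = -9*(-1) = 9)
v(h) = 5/9
r = 9 (r = 2 + ((2 + 6) - 1) = 2 + (8 - 1) = 2 + 7 = 9)
((v(-2) + r) + U(4, 6))**2 = ((5/9 + 9) + (3*4 + 6*6))**2 = (86/9 + (12 + 36))**2 = (86/9 + 48)**2 = (518/9)**2 = 268324/81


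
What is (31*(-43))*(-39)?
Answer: 51987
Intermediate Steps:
(31*(-43))*(-39) = -1333*(-39) = 51987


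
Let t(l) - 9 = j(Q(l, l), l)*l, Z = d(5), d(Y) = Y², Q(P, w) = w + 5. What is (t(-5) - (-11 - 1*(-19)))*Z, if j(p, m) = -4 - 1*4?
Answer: 1025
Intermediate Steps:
Q(P, w) = 5 + w
j(p, m) = -8 (j(p, m) = -4 - 4 = -8)
Z = 25 (Z = 5² = 25)
t(l) = 9 - 8*l
(t(-5) - (-11 - 1*(-19)))*Z = ((9 - 8*(-5)) - (-11 - 1*(-19)))*25 = ((9 + 40) - (-11 + 19))*25 = (49 - 1*8)*25 = (49 - 8)*25 = 41*25 = 1025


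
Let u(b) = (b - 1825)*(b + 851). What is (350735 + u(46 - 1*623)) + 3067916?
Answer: 2760503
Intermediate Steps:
u(b) = (-1825 + b)*(851 + b)
(350735 + u(46 - 1*623)) + 3067916 = (350735 + (-1553075 + (46 - 1*623)**2 - 974*(46 - 1*623))) + 3067916 = (350735 + (-1553075 + (46 - 623)**2 - 974*(46 - 623))) + 3067916 = (350735 + (-1553075 + (-577)**2 - 974*(-577))) + 3067916 = (350735 + (-1553075 + 332929 + 561998)) + 3067916 = (350735 - 658148) + 3067916 = -307413 + 3067916 = 2760503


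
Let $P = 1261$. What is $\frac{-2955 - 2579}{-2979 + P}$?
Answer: $\frac{2767}{859} \approx 3.2212$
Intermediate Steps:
$\frac{-2955 - 2579}{-2979 + P} = \frac{-2955 - 2579}{-2979 + 1261} = - \frac{5534}{-1718} = \left(-5534\right) \left(- \frac{1}{1718}\right) = \frac{2767}{859}$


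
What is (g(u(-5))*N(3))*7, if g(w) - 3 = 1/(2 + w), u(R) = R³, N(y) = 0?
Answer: 0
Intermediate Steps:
g(w) = 3 + 1/(2 + w)
(g(u(-5))*N(3))*7 = (((7 + 3*(-5)³)/(2 + (-5)³))*0)*7 = (((7 + 3*(-125))/(2 - 125))*0)*7 = (((7 - 375)/(-123))*0)*7 = (-1/123*(-368)*0)*7 = ((368/123)*0)*7 = 0*7 = 0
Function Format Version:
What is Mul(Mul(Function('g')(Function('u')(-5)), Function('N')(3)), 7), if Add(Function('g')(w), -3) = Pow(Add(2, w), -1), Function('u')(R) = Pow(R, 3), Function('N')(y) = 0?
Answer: 0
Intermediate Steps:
Function('g')(w) = Add(3, Pow(Add(2, w), -1))
Mul(Mul(Function('g')(Function('u')(-5)), Function('N')(3)), 7) = Mul(Mul(Mul(Pow(Add(2, Pow(-5, 3)), -1), Add(7, Mul(3, Pow(-5, 3)))), 0), 7) = Mul(Mul(Mul(Pow(Add(2, -125), -1), Add(7, Mul(3, -125))), 0), 7) = Mul(Mul(Mul(Pow(-123, -1), Add(7, -375)), 0), 7) = Mul(Mul(Mul(Rational(-1, 123), -368), 0), 7) = Mul(Mul(Rational(368, 123), 0), 7) = Mul(0, 7) = 0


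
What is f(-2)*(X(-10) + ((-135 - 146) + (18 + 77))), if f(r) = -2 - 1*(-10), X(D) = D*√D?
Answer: -1488 - 80*I*√10 ≈ -1488.0 - 252.98*I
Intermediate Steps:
X(D) = D^(3/2)
f(r) = 8 (f(r) = -2 + 10 = 8)
f(-2)*(X(-10) + ((-135 - 146) + (18 + 77))) = 8*((-10)^(3/2) + ((-135 - 146) + (18 + 77))) = 8*(-10*I*√10 + (-281 + 95)) = 8*(-10*I*√10 - 186) = 8*(-186 - 10*I*√10) = -1488 - 80*I*√10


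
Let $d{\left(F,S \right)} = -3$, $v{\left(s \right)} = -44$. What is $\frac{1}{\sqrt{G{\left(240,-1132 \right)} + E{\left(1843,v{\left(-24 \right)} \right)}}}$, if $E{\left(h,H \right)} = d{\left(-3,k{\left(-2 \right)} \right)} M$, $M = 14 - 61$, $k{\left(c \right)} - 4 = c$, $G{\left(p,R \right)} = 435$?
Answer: $\frac{1}{24} \approx 0.041667$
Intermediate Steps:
$k{\left(c \right)} = 4 + c$
$M = -47$ ($M = 14 - 61 = -47$)
$E{\left(h,H \right)} = 141$ ($E{\left(h,H \right)} = \left(-3\right) \left(-47\right) = 141$)
$\frac{1}{\sqrt{G{\left(240,-1132 \right)} + E{\left(1843,v{\left(-24 \right)} \right)}}} = \frac{1}{\sqrt{435 + 141}} = \frac{1}{\sqrt{576}} = \frac{1}{24}$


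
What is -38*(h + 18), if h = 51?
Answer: -2622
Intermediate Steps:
-38*(h + 18) = -38*(51 + 18) = -38*69 = -2622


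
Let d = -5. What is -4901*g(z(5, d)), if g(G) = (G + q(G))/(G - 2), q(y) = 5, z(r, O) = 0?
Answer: 24505/2 ≈ 12253.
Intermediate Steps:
g(G) = (5 + G)/(-2 + G) (g(G) = (G + 5)/(G - 2) = (5 + G)/(-2 + G))
-4901*g(z(5, d)) = -4901*(5 + 0)/(-2 + 0) = -4901*5/(-2) = -(-4901)*5/2 = -4901*(-5/2) = 24505/2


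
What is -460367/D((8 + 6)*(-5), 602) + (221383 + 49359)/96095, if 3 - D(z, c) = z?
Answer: -44219202699/7014935 ≈ -6303.6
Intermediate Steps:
D(z, c) = 3 - z
-460367/D((8 + 6)*(-5), 602) + (221383 + 49359)/96095 = -460367/(3 - (8 + 6)*(-5)) + (221383 + 49359)/96095 = -460367/(3 - 14*(-5)) + 270742*(1/96095) = -460367/(3 - 1*(-70)) + 270742/96095 = -460367/(3 + 70) + 270742/96095 = -460367/73 + 270742/96095 = -44219202699/7014935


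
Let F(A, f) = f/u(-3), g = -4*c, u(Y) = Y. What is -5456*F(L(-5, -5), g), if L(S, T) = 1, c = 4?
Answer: -87296/3 ≈ -29099.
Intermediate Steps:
g = -16 (g = -4*4 = -16)
F(A, f) = -f/3 (F(A, f) = f/(-3) = f*(-1/3) = -f/3)
-5456*F(L(-5, -5), g) = -(-5456)*(-16)/3 = -5456*16/3 = -87296/3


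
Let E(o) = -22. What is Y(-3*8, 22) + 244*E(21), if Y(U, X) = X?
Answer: -5346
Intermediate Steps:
Y(-3*8, 22) + 244*E(21) = 22 + 244*(-22) = 22 - 5368 = -5346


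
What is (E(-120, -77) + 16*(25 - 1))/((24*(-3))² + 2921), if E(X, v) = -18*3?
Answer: 66/1621 ≈ 0.040716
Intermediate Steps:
E(X, v) = -54
(E(-120, -77) + 16*(25 - 1))/((24*(-3))² + 2921) = (-54 + 16*(25 - 1))/((24*(-3))² + 2921) = (-54 + 16*24)/((-72)² + 2921) = (-54 + 384)/(5184 + 2921) = 330/8105 = 330*(1/8105) = 66/1621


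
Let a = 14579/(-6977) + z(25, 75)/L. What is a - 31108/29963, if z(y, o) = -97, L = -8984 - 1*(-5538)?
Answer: -2232961756931/720392678546 ≈ -3.0996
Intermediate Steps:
L = -3446 (L = -8984 + 5538 = -3446)
a = -49562465/24042742 (a = 14579/(-6977) - 97/(-3446) = 14579*(-1/6977) - 97*(-1/3446) = -14579/6977 + 97/3446 = -49562465/24042742 ≈ -2.0614)
a - 31108/29963 = -49562465/24042742 - 31108/29963 = -2232961756931/720392678546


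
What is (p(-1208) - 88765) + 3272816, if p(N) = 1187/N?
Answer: 3846332421/1208 ≈ 3.1840e+6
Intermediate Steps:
(p(-1208) - 88765) + 3272816 = (1187/(-1208) - 88765) + 3272816 = (1187*(-1/1208) - 88765) + 3272816 = (-1187/1208 - 88765) + 3272816 = -107229307/1208 + 3272816 = 3846332421/1208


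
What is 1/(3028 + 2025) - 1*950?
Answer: -4800349/5053 ≈ -950.00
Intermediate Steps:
1/(3028 + 2025) - 1*950 = 1/5053 - 950 = -4800349/5053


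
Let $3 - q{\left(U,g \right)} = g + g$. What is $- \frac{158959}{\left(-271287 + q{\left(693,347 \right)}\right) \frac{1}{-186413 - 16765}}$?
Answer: $- \frac{16148485851}{135989} \approx -1.1875 \cdot 10^{5}$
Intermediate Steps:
$q{\left(U,g \right)} = 3 - 2 g$ ($q{\left(U,g \right)} = 3 - \left(g + g\right) = 3 - 2 g$)
$- \frac{158959}{\left(-271287 + q{\left(693,347 \right)}\right) \frac{1}{-186413 - 16765}} = - \frac{158959}{\left(-271287 + \left(3 - 694\right)\right) \frac{1}{-186413 - 16765}} = - \frac{158959}{\left(-271287 + \left(3 - 694\right)\right) \frac{1}{-203178}} = - \frac{158959}{\left(-271287 - 691\right) \left(- \frac{1}{203178}\right)} = - \frac{158959}{\left(-271978\right) \left(- \frac{1}{203178}\right)} = - \frac{158959}{\frac{135989}{101589}} = \left(-158959\right) \frac{101589}{135989} = - \frac{16148485851}{135989}$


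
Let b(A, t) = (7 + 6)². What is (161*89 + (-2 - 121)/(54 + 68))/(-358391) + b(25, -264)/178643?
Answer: -304881338007/7810933296386 ≈ -0.039033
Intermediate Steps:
b(A, t) = 169 (b(A, t) = 13² = 169)
(161*89 + (-2 - 121)/(54 + 68))/(-358391) + b(25, -264)/178643 = (161*89 + (-2 - 121)/(54 + 68))/(-358391) + 169/178643 = (14329 - 123/122)*(-1/358391) + 169*(1/178643) = (14329 - 123*1/122)*(-1/358391) + 169/178643 = (14329 - 123/122)*(-1/358391) + 169/178643 = (1748015/122)*(-1/358391) + 169/178643 = -1748015/43723702 + 169/178643 = -304881338007/7810933296386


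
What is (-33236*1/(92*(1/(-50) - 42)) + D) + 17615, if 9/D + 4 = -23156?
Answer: 6574545588431/373053560 ≈ 17624.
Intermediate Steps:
D = -3/7720 (D = 9/(-4 - 23156) = 9/(-23160) = 9*(-1/23160) = -3/7720 ≈ -0.00038860)
(-33236*1/(92*(1/(-50) - 42)) + D) + 17615 = (-33236*1/(92*(1/(-50) - 42)) - 3/7720) + 17615 = (-33236*1/(92*(-1/50 - 42)) - 3/7720) + 17615 = (-33236/(92*(-2101/50)) - 3/7720) + 17615 = (-33236/(-96646/25) - 3/7720) + 17615 = (-33236*(-25/96646) - 3/7720) + 17615 = (415450/48323 - 3/7720) + 17615 = 3207129031/373053560 + 17615 = 6574545588431/373053560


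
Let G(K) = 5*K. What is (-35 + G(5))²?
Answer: 100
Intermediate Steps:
(-35 + G(5))² = (-35 + 5*5)² = (-35 + 25)² = (-10)² = 100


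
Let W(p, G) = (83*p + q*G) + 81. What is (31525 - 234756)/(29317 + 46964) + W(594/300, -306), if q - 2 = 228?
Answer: -267507261523/3814050 ≈ -70137.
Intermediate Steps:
q = 230 (q = 2 + 228 = 230)
W(p, G) = 81 + 83*p + 230*G (W(p, G) = (83*p + 230*G) + 81 = 81 + 83*p + 230*G)
(31525 - 234756)/(29317 + 46964) + W(594/300, -306) = (31525 - 234756)/(29317 + 46964) + (81 + 83*(594/300) + 230*(-306)) = -203231/76281 + (81 + 83*(594*(1/300)) - 70380) = -203231*1/76281 + (81 + 83*(99/50) - 70380) = -203231/76281 + (81 + 8217/50 - 70380) = -203231/76281 - 3506733/50 = -267507261523/3814050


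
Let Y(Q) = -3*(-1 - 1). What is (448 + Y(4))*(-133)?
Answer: -60382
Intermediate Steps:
Y(Q) = 6 (Y(Q) = -3*(-2) = 6)
(448 + Y(4))*(-133) = (448 + 6)*(-133) = 454*(-133) = -60382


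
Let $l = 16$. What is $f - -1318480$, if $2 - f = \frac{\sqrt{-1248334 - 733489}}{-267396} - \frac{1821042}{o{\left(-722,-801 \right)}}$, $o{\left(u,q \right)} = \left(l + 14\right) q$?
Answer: $\frac{586690767}{445} + \frac{i \sqrt{1981823}}{267396} \approx 1.3184 \cdot 10^{6} + 0.0052647 i$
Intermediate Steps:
$o{\left(u,q \right)} = 30 q$ ($o{\left(u,q \right)} = \left(16 + 14\right) q = 30 q$)
$f = - \frac{32833}{445} + \frac{i \sqrt{1981823}}{267396}$ ($f = 2 - \left(\frac{\sqrt{-1248334 - 733489}}{-267396} - \frac{1821042}{30 \left(-801\right)}\right) = 2 - \left(\sqrt{-1981823} \left(- \frac{1}{267396}\right) - \frac{1821042}{-24030}\right) = 2 - \left(i \sqrt{1981823} \left(- \frac{1}{267396}\right) - - \frac{33723}{445}\right) = 2 - \left(- \frac{i \sqrt{1981823}}{267396} + \frac{33723}{445}\right) = 2 - \left(\frac{33723}{445} - \frac{i \sqrt{1981823}}{267396}\right) = - \frac{32833}{445} + \frac{i \sqrt{1981823}}{267396} \approx -73.782 + 0.0052647 i$)
$f - -1318480 = \left(- \frac{32833}{445} + \frac{i \sqrt{1981823}}{267396}\right) - -1318480 = \left(- \frac{32833}{445} + \frac{i \sqrt{1981823}}{267396}\right) + 1318480 = \frac{586690767}{445} + \frac{i \sqrt{1981823}}{267396}$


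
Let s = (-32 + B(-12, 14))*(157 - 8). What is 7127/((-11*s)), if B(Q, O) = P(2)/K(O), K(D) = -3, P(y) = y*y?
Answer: 21381/163900 ≈ 0.13045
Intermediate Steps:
P(y) = y²
B(Q, O) = -4/3 (B(Q, O) = 2²/(-3) = 4*(-⅓) = -4/3)
s = -14900/3 (s = (-32 - 4/3)*(157 - 8) = -100/3*149 = -14900/3 ≈ -4966.7)
7127/((-11*s)) = 7127/((-11*(-14900/3))) = 7127/(163900/3) = 7127*(3/163900) = 21381/163900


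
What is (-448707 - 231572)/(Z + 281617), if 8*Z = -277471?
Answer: -5442232/1975465 ≈ -2.7549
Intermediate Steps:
Z = -277471/8 (Z = (⅛)*(-277471) = -277471/8 ≈ -34684.)
(-448707 - 231572)/(Z + 281617) = (-448707 - 231572)/(-277471/8 + 281617) = -680279/1975465/8 = -680279*8/1975465 = -5442232/1975465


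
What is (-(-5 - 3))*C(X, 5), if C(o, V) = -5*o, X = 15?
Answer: -600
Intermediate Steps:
(-(-5 - 3))*C(X, 5) = (-(-5 - 3))*(-5*15) = -1*(-8)*(-75) = 8*(-75) = -600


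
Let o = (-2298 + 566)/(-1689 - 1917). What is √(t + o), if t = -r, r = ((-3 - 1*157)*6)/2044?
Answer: √806393022918/921333 ≈ 0.97467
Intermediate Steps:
r = -240/511 (r = ((-3 - 157)*6)*(1/2044) = -160*6*(1/2044) = -960*1/2044 = -240/511 ≈ -0.46967)
o = 866/1803 (o = -1732/(-3606) = -1732*(-1/3606) = 866/1803 ≈ 0.48031)
t = 240/511 (t = -1*(-240/511) = 240/511 ≈ 0.46967)
√(t + o) = √(240/511 + 866/1803) = √(875246/921333) = √806393022918/921333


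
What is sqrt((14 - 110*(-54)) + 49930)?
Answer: 2*sqrt(13971) ≈ 236.40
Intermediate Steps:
sqrt((14 - 110*(-54)) + 49930) = sqrt((14 + 5940) + 49930) = sqrt(5954 + 49930) = sqrt(55884) = 2*sqrt(13971)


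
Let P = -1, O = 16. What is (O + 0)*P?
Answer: -16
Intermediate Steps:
(O + 0)*P = (16 + 0)*(-1) = 16*(-1) = -16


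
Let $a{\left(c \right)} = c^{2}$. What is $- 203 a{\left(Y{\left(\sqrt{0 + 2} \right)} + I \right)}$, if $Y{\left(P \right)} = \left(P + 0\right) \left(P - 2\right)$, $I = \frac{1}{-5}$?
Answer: $- \frac{57043}{25} + \frac{7308 \sqrt{2}}{5} \approx -214.71$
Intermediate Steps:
$I = - \frac{1}{5} \approx -0.2$
$Y{\left(P \right)} = P \left(-2 + P\right)$
$- 203 a{\left(Y{\left(\sqrt{0 + 2} \right)} + I \right)} = - 203 \left(\sqrt{0 + 2} \left(-2 + \sqrt{0 + 2}\right) - \frac{1}{5}\right)^{2} = - 203 \left(\sqrt{2} \left(-2 + \sqrt{2}\right) - \frac{1}{5}\right)^{2} = - 203 \left(- \frac{1}{5} + \sqrt{2} \left(-2 + \sqrt{2}\right)\right)^{2}$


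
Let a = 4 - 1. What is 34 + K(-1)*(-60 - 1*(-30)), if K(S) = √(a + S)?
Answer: 34 - 30*√2 ≈ -8.4264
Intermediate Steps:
a = 3
K(S) = √(3 + S)
34 + K(-1)*(-60 - 1*(-30)) = 34 + √(3 - 1)*(-60 - 1*(-30)) = 34 + √2*(-60 + 30) = 34 + √2*(-30) = 34 - 30*√2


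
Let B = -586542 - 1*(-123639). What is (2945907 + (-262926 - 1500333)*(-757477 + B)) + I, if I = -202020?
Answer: 2151848762307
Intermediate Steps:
B = -462903 (B = -586542 + 123639 = -462903)
(2945907 + (-262926 - 1500333)*(-757477 + B)) + I = (2945907 + (-262926 - 1500333)*(-757477 - 462903)) - 202020 = (2945907 - 1763259*(-1220380)) - 202020 = (2945907 + 2151846018420) - 202020 = 2151848964327 - 202020 = 2151848762307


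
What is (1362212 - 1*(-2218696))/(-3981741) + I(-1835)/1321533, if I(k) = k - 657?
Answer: -1580736863512/1754000709651 ≈ -0.90122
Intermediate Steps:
I(k) = -657 + k
(1362212 - 1*(-2218696))/(-3981741) + I(-1835)/1321533 = (1362212 - 1*(-2218696))/(-3981741) + (-657 - 1835)/1321533 = (1362212 + 2218696)*(-1/3981741) - 2492*1/1321533 = 3580908*(-1/3981741) - 2492/1321533 = -1193636/1327247 - 2492/1321533 = -1580736863512/1754000709651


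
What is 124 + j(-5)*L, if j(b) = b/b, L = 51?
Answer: 175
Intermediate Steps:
j(b) = 1
124 + j(-5)*L = 124 + 1*51 = 124 + 51 = 175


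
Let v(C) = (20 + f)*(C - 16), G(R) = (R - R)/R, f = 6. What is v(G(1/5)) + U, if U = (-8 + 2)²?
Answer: -380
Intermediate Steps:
G(R) = 0 (G(R) = 0/R = 0)
v(C) = -416 + 26*C (v(C) = (20 + 6)*(C - 16) = 26*(-16 + C) = -416 + 26*C)
U = 36 (U = (-6)² = 36)
v(G(1/5)) + U = (-416 + 26*0) + 36 = (-416 + 0) + 36 = -416 + 36 = -380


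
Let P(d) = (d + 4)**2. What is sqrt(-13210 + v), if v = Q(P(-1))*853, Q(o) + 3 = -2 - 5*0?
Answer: 5*I*sqrt(699) ≈ 132.19*I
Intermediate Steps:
P(d) = (4 + d)**2
Q(o) = -5 (Q(o) = -3 + (-2 - 5*0) = -3 + (-2 + 0) = -3 - 2 = -5)
v = -4265 (v = -5*853 = -4265)
sqrt(-13210 + v) = sqrt(-13210 - 4265) = sqrt(-17475) = 5*I*sqrt(699)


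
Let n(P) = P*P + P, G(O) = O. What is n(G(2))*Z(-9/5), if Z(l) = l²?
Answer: 486/25 ≈ 19.440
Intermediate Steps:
n(P) = P + P² (n(P) = P² + P = P + P²)
n(G(2))*Z(-9/5) = (2*(1 + 2))*(-9/5)² = (2*3)*(-9*⅕)² = 6*(-9/5)² = 6*(81/25) = 486/25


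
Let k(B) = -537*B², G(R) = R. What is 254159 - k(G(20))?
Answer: 468959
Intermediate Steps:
254159 - k(G(20)) = 254159 - (-537)*20² = 254159 - (-537)*400 = 254159 - 1*(-214800) = 254159 + 214800 = 468959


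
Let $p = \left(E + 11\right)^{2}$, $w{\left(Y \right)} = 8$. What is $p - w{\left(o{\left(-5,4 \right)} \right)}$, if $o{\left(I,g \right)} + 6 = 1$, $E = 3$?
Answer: $188$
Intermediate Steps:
$o{\left(I,g \right)} = -5$ ($o{\left(I,g \right)} = -6 + 1 = -5$)
$p = 196$ ($p = \left(3 + 11\right)^{2} = 14^{2} = 196$)
$p - w{\left(o{\left(-5,4 \right)} \right)} = 196 - 8 = 188$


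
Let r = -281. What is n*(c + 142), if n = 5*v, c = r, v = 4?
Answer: -2780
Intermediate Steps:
c = -281
n = 20 (n = 5*4 = 20)
n*(c + 142) = 20*(-281 + 142) = 20*(-139) = -2780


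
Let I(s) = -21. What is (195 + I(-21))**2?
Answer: 30276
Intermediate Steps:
(195 + I(-21))**2 = (195 - 21)**2 = 174**2 = 30276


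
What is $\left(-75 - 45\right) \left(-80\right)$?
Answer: $9600$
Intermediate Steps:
$\left(-75 - 45\right) \left(-80\right) = \left(-120\right) \left(-80\right) = 9600$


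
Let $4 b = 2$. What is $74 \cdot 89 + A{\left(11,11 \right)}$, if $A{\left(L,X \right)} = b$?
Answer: $\frac{13173}{2} \approx 6586.5$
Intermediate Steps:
$b = \frac{1}{2}$ ($b = \frac{1}{4} \cdot 2 = \frac{1}{2} \approx 0.5$)
$A{\left(L,X \right)} = \frac{1}{2}$
$74 \cdot 89 + A{\left(11,11 \right)} = 74 \cdot 89 + \frac{1}{2} = 6586 + \frac{1}{2} = \frac{13173}{2}$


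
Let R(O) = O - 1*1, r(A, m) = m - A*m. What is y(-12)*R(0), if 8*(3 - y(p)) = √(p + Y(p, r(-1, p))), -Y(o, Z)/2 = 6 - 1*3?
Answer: -3 + 3*I*√2/8 ≈ -3.0 + 0.53033*I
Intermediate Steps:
r(A, m) = m - A*m
R(O) = -1 + O (R(O) = O - 1 = -1 + O)
Y(o, Z) = -6 (Y(o, Z) = -2*(6 - 1*3) = -2*(6 - 3) = -2*3 = -6)
y(p) = 3 - √(-6 + p)/8 (y(p) = 3 - √(p - 6)/8 = 3 - √(-6 + p)/8)
y(-12)*R(0) = (3 - √(-6 - 12)/8)*(-1 + 0) = (3 - 3*I*√2/8)*(-1) = -3 + 3*I*√2/8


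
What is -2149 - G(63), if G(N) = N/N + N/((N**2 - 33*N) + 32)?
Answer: -4132363/1922 ≈ -2150.0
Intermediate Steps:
G(N) = 1 + N/(32 + N**2 - 33*N)
-2149 - G(63) = -2149 - (32 + 63**2 - 32*63)/(32 + 63**2 - 33*63) = -2149 - (32 + 3969 - 2016)/(32 + 3969 - 2079) = -2149 - 1985/1922 = -4132363/1922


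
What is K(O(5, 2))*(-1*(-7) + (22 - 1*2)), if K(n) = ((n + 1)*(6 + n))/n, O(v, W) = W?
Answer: 324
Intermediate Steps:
K(n) = (1 + n)*(6 + n)/n (K(n) = ((1 + n)*(6 + n))/n = (1 + n)*(6 + n)/n)
K(O(5, 2))*(-1*(-7) + (22 - 1*2)) = (7 + 2 + 6/2)*(-1*(-7) + (22 - 1*2)) = (7 + 2 + 6*(½))*(7 + (22 - 2)) = (7 + 2 + 3)*(7 + 20) = 12*27 = 324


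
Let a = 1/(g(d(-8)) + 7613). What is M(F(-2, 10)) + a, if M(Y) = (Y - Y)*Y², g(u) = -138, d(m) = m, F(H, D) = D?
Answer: 1/7475 ≈ 0.00013378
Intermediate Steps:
a = 1/7475 (a = 1/(-138 + 7613) = 1/7475 ≈ 0.00013378)
M(Y) = 0 (M(Y) = 0*Y² = 0)
M(F(-2, 10)) + a = 0 + 1/7475 = 1/7475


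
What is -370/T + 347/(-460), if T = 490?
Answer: -34023/22540 ≈ -1.5094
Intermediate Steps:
-370/T + 347/(-460) = -370/490 + 347/(-460) = -370*1/490 + 347*(-1/460) = -37/49 - 347/460 = -34023/22540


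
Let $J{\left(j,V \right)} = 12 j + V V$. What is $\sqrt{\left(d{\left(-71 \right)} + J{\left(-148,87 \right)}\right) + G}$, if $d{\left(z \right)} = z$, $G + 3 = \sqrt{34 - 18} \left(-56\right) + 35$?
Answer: $\sqrt{5530} \approx 74.364$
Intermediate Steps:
$J{\left(j,V \right)} = V^{2} + 12 j$ ($J{\left(j,V \right)} = 12 j + V^{2} = V^{2} + 12 j$)
$G = -192$ ($G = -3 + \left(\sqrt{34 - 18} \left(-56\right) + 35\right) = -3 + \left(\sqrt{16} \left(-56\right) + 35\right) = -3 + \left(4 \left(-56\right) + 35\right) = -3 + \left(-224 + 35\right) = -3 - 189 = -192$)
$\sqrt{\left(d{\left(-71 \right)} + J{\left(-148,87 \right)}\right) + G} = \sqrt{\left(-71 + \left(87^{2} + 12 \left(-148\right)\right)\right) - 192} = \sqrt{\left(-71 + \left(7569 - 1776\right)\right) - 192} = \sqrt{\left(-71 + 5793\right) - 192} = \sqrt{5722 - 192} = \sqrt{5530}$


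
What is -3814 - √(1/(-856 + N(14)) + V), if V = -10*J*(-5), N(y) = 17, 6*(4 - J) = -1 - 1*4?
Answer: -3814 - 4*√95688789/2517 ≈ -3829.5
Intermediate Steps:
J = 29/6 (J = 4 - (-1 - 1*4)/6 = 4 - (-1 - 4)/6 = 4 - ⅙*(-5) = 4 + ⅚ = 29/6 ≈ 4.8333)
V = 725/3 (V = -10*29/6*(-5) = -145/3*(-5) = 725/3 ≈ 241.67)
-3814 - √(1/(-856 + N(14)) + V) = -3814 - √(1/(-856 + 17) + 725/3) = -3814 - √(1/(-839) + 725/3) = -3814 - √(-1/839 + 725/3) = -3814 - √(608272/2517) = -3814 - 4*√95688789/2517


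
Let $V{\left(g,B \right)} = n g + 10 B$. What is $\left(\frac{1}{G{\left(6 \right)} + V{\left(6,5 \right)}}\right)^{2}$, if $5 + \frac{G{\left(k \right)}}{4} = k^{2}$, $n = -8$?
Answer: $\frac{1}{15876} \approx 6.2988 \cdot 10^{-5}$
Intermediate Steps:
$G{\left(k \right)} = -20 + 4 k^{2}$
$V{\left(g,B \right)} = - 8 g + 10 B$
$\left(\frac{1}{G{\left(6 \right)} + V{\left(6,5 \right)}}\right)^{2} = \left(\frac{1}{\left(-20 + 4 \cdot 6^{2}\right) + \left(\left(-8\right) 6 + 10 \cdot 5\right)}\right)^{2} = \left(\frac{1}{\left(-20 + 4 \cdot 36\right) + \left(-48 + 50\right)}\right)^{2} = \left(\frac{1}{\left(-20 + 144\right) + 2}\right)^{2} = \left(\frac{1}{124 + 2}\right)^{2} = \left(\frac{1}{126}\right)^{2} = \frac{1}{15876}$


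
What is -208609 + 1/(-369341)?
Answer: -77047856670/369341 ≈ -2.0861e+5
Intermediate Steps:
-208609 + 1/(-369341) = -208609 - 1/369341 = -77047856670/369341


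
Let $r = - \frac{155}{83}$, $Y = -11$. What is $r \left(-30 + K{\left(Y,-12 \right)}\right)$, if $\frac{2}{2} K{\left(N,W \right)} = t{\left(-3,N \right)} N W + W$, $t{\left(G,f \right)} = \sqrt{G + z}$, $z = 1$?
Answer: $\frac{6510}{83} - \frac{20460 i \sqrt{2}}{83} \approx 78.434 - 348.61 i$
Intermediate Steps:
$r = - \frac{155}{83}$ ($r = \left(-155\right) \frac{1}{83} = - \frac{155}{83} \approx -1.8675$)
$t{\left(G,f \right)} = \sqrt{1 + G}$ ($t{\left(G,f \right)} = \sqrt{G + 1} = \sqrt{1 + G}$)
$K{\left(N,W \right)} = W + i N W \sqrt{2}$ ($K{\left(N,W \right)} = \sqrt{1 - 3} N W + W = \sqrt{-2} N W + W = i \sqrt{2} N W + W = i N \sqrt{2} W + W = i N W \sqrt{2} + W = W + i N W \sqrt{2}$)
$r \left(-30 + K{\left(Y,-12 \right)}\right) = - \frac{155 \left(-30 - 12 \left(1 + i \left(-11\right) \sqrt{2}\right)\right)}{83} = - \frac{155 \left(-30 - 12 \left(1 - 11 i \sqrt{2}\right)\right)}{83} = - \frac{155 \left(-30 - \left(12 - 132 i \sqrt{2}\right)\right)}{83} = - \frac{155 \left(-42 + 132 i \sqrt{2}\right)}{83} = \frac{6510}{83} - \frac{20460 i \sqrt{2}}{83}$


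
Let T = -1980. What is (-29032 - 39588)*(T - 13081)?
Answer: 1033485820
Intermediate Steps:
(-29032 - 39588)*(T - 13081) = (-29032 - 39588)*(-1980 - 13081) = -68620*(-15061) = 1033485820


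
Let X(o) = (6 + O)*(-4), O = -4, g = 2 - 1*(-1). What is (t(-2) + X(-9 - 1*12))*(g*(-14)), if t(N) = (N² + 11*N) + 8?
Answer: 756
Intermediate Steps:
g = 3 (g = 2 + 1 = 3)
X(o) = -8 (X(o) = (6 - 4)*(-4) = 2*(-4) = -8)
t(N) = 8 + N² + 11*N
(t(-2) + X(-9 - 1*12))*(g*(-14)) = ((8 + (-2)² + 11*(-2)) - 8)*(3*(-14)) = ((8 + 4 - 22) - 8)*(-42) = (-10 - 8)*(-42) = -18*(-42) = 756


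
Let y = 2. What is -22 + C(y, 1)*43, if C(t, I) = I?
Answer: 21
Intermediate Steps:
-22 + C(y, 1)*43 = -22 + 1*43 = -22 + 43 = 21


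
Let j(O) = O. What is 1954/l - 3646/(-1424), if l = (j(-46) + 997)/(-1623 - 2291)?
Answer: -5443610999/677112 ≈ -8039.5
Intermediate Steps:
l = -951/3914 (l = (-46 + 997)/(-1623 - 2291) = 951/(-3914) = 951*(-1/3914) = -951/3914 ≈ -0.24297)
1954/l - 3646/(-1424) = 1954/(-951/3914) - 3646/(-1424) = 1954*(-3914/951) - 3646*(-1/1424) = -7647956/951 + 1823/712 = -5443610999/677112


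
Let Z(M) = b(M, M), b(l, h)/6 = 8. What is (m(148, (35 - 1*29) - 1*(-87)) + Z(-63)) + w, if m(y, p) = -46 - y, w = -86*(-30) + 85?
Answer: 2519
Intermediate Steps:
b(l, h) = 48 (b(l, h) = 6*8 = 48)
Z(M) = 48
w = 2665 (w = 2580 + 85 = 2665)
(m(148, (35 - 1*29) - 1*(-87)) + Z(-63)) + w = ((-46 - 1*148) + 48) + 2665 = ((-46 - 148) + 48) + 2665 = (-194 + 48) + 2665 = -146 + 2665 = 2519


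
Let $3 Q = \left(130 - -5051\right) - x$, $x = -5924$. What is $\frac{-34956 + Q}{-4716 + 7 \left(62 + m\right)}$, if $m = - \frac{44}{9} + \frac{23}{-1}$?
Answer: $\frac{281289}{40295} \approx 6.9807$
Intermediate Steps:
$Q = \frac{11105}{3}$ ($Q = \frac{\left(130 - -5051\right) - -5924}{3} = \frac{\left(130 + 5051\right) + 5924}{3} = \frac{5181 + 5924}{3} = \frac{1}{3} \cdot 11105 = \frac{11105}{3} \approx 3701.7$)
$m = - \frac{251}{9}$ ($m = \left(-44\right) \frac{1}{9} + 23 \left(-1\right) = - \frac{44}{9} - 23 = - \frac{251}{9} \approx -27.889$)
$\frac{-34956 + Q}{-4716 + 7 \left(62 + m\right)} = \frac{-34956 + \frac{11105}{3}}{-4716 + 7 \left(62 - \frac{251}{9}\right)} = - \frac{93763}{3 \left(-4716 + 7 \cdot \frac{307}{9}\right)} = - \frac{93763}{3 \left(-4716 + \frac{2149}{9}\right)} = - \frac{93763}{3 \left(- \frac{40295}{9}\right)} = \left(- \frac{93763}{3}\right) \left(- \frac{9}{40295}\right) = \frac{281289}{40295}$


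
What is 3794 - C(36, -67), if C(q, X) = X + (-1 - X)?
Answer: 3795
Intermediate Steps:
C(q, X) = -1
3794 - C(36, -67) = 3794 - 1*(-1) = 3794 + 1 = 3795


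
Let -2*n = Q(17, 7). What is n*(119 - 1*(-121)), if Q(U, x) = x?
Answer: -840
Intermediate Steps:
n = -7/2 (n = -½*7 = -7/2 ≈ -3.5000)
n*(119 - 1*(-121)) = -7*(119 - 1*(-121))/2 = -7*(119 + 121)/2 = -7/2*240 = -840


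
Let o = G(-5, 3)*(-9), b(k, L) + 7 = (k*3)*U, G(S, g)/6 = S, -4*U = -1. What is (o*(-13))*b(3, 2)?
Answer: 33345/2 ≈ 16673.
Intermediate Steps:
U = ¼ (U = -¼*(-1) = ¼ ≈ 0.25000)
G(S, g) = 6*S
b(k, L) = -7 + 3*k/4 (b(k, L) = -7 + (k*3)*(¼) = -7 + (3*k)*(¼) = -7 + 3*k/4)
o = 270 (o = (6*(-5))*(-9) = -30*(-9) = 270)
(o*(-13))*b(3, 2) = (270*(-13))*(-7 + (¾)*3) = -3510*(-7 + 9/4) = -3510*(-19/4) = 33345/2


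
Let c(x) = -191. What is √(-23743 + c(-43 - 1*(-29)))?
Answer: I*√23934 ≈ 154.71*I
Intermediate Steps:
√(-23743 + c(-43 - 1*(-29))) = √(-23743 - 191) = √(-23934) = I*√23934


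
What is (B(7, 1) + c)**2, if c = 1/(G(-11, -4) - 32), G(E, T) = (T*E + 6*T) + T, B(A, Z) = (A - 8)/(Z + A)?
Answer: 9/256 ≈ 0.035156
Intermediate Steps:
B(A, Z) = (-8 + A)/(A + Z)
G(E, T) = 7*T + E*T (G(E, T) = (E*T + 6*T) + T = (6*T + E*T) + T = 7*T + E*T)
c = -1/16 (c = 1/(-4*(7 - 11) - 32) = 1/(-4*(-4) - 32) = 1/(16 - 32) = 1/(-16) = -1/16 ≈ -0.062500)
(B(7, 1) + c)**2 = ((-8 + 7)/(7 + 1) - 1/16)**2 = (-1/8 - 1/16)**2 = (-3/16)**2 = 9/256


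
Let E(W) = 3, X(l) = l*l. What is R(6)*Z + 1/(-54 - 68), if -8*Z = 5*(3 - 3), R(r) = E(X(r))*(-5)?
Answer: -1/122 ≈ -0.0081967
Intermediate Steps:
X(l) = l²
R(r) = -15 (R(r) = 3*(-5) = -15)
Z = 0 (Z = -5*(3 - 3)/8 = -5*0/8 = -⅛*0 = 0)
R(6)*Z + 1/(-54 - 68) = -15*0 + 1/(-54 - 68) = 0 + 1/(-122) = 0 - 1/122 = -1/122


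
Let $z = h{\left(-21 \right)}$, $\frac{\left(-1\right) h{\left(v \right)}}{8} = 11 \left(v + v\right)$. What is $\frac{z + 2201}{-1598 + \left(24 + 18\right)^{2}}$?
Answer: $\frac{5897}{166} \approx 35.524$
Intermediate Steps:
$h{\left(v \right)} = - 176 v$ ($h{\left(v \right)} = - 8 \cdot 11 \left(v + v\right) = - 8 \cdot 11 \cdot 2 v = - 8 \cdot 22 v = - 176 v$)
$z = 3696$ ($z = \left(-176\right) \left(-21\right) = 3696$)
$\frac{z + 2201}{-1598 + \left(24 + 18\right)^{2}} = \frac{3696 + 2201}{-1598 + \left(24 + 18\right)^{2}} = \frac{5897}{-1598 + 42^{2}} = \frac{5897}{-1598 + 1764} = \frac{5897}{166}$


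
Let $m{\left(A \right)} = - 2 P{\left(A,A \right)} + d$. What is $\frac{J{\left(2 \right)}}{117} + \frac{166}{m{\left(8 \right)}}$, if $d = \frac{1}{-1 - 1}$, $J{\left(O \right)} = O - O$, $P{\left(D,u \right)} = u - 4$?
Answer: $- \frac{332}{17} \approx -19.529$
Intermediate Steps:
$P{\left(D,u \right)} = -4 + u$
$J{\left(O \right)} = 0$
$d = - \frac{1}{2}$ ($d = \frac{1}{-2} = - \frac{1}{2} \approx -0.5$)
$m{\left(A \right)} = \frac{15}{2} - 2 A$ ($m{\left(A \right)} = - 2 \left(-4 + A\right) - \frac{1}{2} = \left(8 - 2 A\right) - \frac{1}{2} = \frac{15}{2} - 2 A$)
$\frac{J{\left(2 \right)}}{117} + \frac{166}{m{\left(8 \right)}} = \frac{0}{117} + \frac{166}{\frac{15}{2} - 16} = 0 \cdot \frac{1}{117} + \frac{166}{\frac{15}{2} - 16} = 0 + \frac{166}{- \frac{17}{2}} = 0 + 166 \left(- \frac{2}{17}\right) = 0 - \frac{332}{17} = - \frac{332}{17}$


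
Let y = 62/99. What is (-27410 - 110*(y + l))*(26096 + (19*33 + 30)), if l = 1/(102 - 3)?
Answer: -735172440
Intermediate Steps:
l = 1/99 ≈ 0.010101
y = 62/99 (y = 62*(1/99) = 62/99 ≈ 0.62626)
(-27410 - 110*(y + l))*(26096 + (19*33 + 30)) = (-27410 - 110*(62/99 + 1/99))*(26096 + (19*33 + 30)) = (-27410 - 110*7/11)*(26096 + (627 + 30)) = (-27410 - 70)*(26096 + 657) = -27480*26753 = -735172440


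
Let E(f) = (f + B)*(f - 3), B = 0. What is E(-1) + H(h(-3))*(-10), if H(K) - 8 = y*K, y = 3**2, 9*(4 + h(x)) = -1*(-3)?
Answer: 254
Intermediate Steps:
h(x) = -11/3 (h(x) = -4 + (-1*(-3))/9 = -4 + (1/9)*3 = -4 + 1/3 = -11/3)
y = 9
H(K) = 8 + 9*K
E(f) = f*(-3 + f) (E(f) = (f + 0)*(f - 3) = f*(-3 + f))
E(-1) + H(h(-3))*(-10) = -(-3 - 1) + (8 + 9*(-11/3))*(-10) = -1*(-4) + (8 - 33)*(-10) = 4 - 25*(-10) = 4 + 250 = 254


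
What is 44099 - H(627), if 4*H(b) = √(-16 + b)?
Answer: 44099 - √611/4 ≈ 44093.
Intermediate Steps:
H(b) = √(-16 + b)/4
44099 - H(627) = 44099 - √(-16 + 627)/4 = 44099 - √611/4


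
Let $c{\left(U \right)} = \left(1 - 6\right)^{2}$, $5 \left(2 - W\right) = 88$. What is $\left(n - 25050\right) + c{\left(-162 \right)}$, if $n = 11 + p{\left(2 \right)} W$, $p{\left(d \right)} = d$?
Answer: $- \frac{125226}{5} \approx -25045.0$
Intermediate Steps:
$W = - \frac{78}{5}$ ($W = 2 - \frac{88}{5} = - \frac{78}{5} \approx -15.6$)
$c{\left(U \right)} = 25$ ($c{\left(U \right)} = \left(-5\right)^{2} = 25$)
$n = - \frac{101}{5}$ ($n = 11 + 2 \left(- \frac{78}{5}\right) = 11 - \frac{156}{5} = - \frac{101}{5} \approx -20.2$)
$\left(n - 25050\right) + c{\left(-162 \right)} = \left(- \frac{101}{5} - 25050\right) + 25 = - \frac{125351}{5} + 25 = - \frac{125226}{5}$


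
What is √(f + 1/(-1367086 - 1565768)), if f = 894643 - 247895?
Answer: √5563088671285019514/2932854 ≈ 804.21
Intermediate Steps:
f = 646748
√(f + 1/(-1367086 - 1565768)) = √(646748 + 1/(-1367086 - 1565768)) = √(646748 + 1/(-2932854)) = √(646748 - 1/2932854) = √(1896817458791/2932854) = √5563088671285019514/2932854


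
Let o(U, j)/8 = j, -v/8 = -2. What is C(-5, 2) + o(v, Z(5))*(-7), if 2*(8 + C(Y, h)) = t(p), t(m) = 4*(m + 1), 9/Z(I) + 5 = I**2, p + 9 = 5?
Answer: -196/5 ≈ -39.200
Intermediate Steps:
p = -4 (p = -9 + 5 = -4)
Z(I) = 9/(-5 + I**2)
t(m) = 4 + 4*m (t(m) = 4*(1 + m) = 4 + 4*m)
C(Y, h) = -14 (C(Y, h) = -8 + (4 + 4*(-4))/2 = -8 + (4 - 16)/2 = -8 + (1/2)*(-12) = -8 - 6 = -14)
v = 16 (v = -8*(-2) = 16)
o(U, j) = 8*j
C(-5, 2) + o(v, Z(5))*(-7) = -14 + (8*(9/(-5 + 5**2)))*(-7) = -14 + (8*(9/(-5 + 25)))*(-7) = -14 + (8*(9/20))*(-7) = -14 + (18/5)*(-7) = -14 - 126/5 = -196/5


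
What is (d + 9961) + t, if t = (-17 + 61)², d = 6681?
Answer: 18578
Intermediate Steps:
t = 1936 (t = 44² = 1936)
(d + 9961) + t = (6681 + 9961) + 1936 = 16642 + 1936 = 18578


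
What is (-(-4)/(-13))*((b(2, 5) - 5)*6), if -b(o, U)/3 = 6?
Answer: 552/13 ≈ 42.462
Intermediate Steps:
b(o, U) = -18 (b(o, U) = -3*6 = -18)
(-(-4)/(-13))*((b(2, 5) - 5)*6) = (-(-4)/(-13))*((-18 - 5)*6) = (-(-4)*(-1)/13)*(-23*6) = -4*1/13*(-138) = -4/13*(-138) = 552/13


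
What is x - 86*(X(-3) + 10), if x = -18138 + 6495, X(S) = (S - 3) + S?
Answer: -11729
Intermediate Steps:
X(S) = -3 + 2*S (X(S) = (-3 + S) + S = -3 + 2*S)
x = -11643
x - 86*(X(-3) + 10) = -11643 - 86*((-3 + 2*(-3)) + 10) = -11643 - 86*((-3 - 6) + 10) = -11643 - 86*(-9 + 10) = -11643 - 86 = -11729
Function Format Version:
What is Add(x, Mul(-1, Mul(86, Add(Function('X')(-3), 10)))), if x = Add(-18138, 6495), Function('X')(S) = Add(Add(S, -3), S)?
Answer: -11729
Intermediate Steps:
Function('X')(S) = Add(-3, Mul(2, S)) (Function('X')(S) = Add(Add(-3, S), S) = Add(-3, Mul(2, S)))
x = -11643
Add(x, Mul(-1, Mul(86, Add(Function('X')(-3), 10)))) = Add(-11643, Mul(-1, Mul(86, Add(Add(-3, Mul(2, -3)), 10)))) = Add(-11643, Mul(-1, Mul(86, Add(Add(-3, -6), 10)))) = Add(-11643, Mul(-1, Mul(86, Add(-9, 10)))) = Add(-11643, Mul(-1, Mul(86, 1))) = Add(-11643, Mul(-1, 86)) = Add(-11643, -86) = -11729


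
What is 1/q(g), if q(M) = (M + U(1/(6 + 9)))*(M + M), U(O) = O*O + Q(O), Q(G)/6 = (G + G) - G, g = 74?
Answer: 225/2477668 ≈ 9.0811e-5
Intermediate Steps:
Q(G) = 6*G (Q(G) = 6*((G + G) - G) = 6*(2*G - G) = 6*G)
U(O) = O**2 + 6*O (U(O) = O*O + 6*O = O**2 + 6*O)
q(M) = 2*M*(91/225 + M) (q(M) = (M + (6 + 1/(6 + 9))/(6 + 9))*(M + M) = (M + (6 + 1/15)/15)*(2*M) = (M + (1/15)*(91/15))*(2*M) = (M + 91/225)*(2*M) = (91/225 + M)*(2*M) = 2*M*(91/225 + M))
1/q(g) = 1/((2/225)*74*(91 + 225*74)) = 1/((2/225)*74*(91 + 16650)) = 1/((2/225)*74*16741) = 1/(2477668/225) = 225/2477668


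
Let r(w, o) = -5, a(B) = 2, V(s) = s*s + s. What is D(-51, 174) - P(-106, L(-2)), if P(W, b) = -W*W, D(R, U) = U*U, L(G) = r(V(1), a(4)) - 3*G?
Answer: 41512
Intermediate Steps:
V(s) = s + s² (V(s) = s² + s = s + s²)
L(G) = -5 - 3*G
D(R, U) = U²
P(W, b) = -W²
D(-51, 174) - P(-106, L(-2)) = 174² - (-1)*(-106)² = 30276 - (-1)*11236 = 30276 - 1*(-11236) = 30276 + 11236 = 41512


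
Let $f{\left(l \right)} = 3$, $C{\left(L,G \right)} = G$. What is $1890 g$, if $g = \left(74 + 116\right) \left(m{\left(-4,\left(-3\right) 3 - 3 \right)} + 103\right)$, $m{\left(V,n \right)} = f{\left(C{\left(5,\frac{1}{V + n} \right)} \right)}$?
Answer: $38064600$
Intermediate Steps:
$m{\left(V,n \right)} = 3$
$g = 20140$ ($g = \left(74 + 116\right) \left(3 + 103\right) = 190 \cdot 106 = 20140$)
$1890 g = 1890 \cdot 20140 = 38064600$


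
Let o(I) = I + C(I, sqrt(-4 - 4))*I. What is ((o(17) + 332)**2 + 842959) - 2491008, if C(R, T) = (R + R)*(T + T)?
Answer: -12216936 + 1613776*I*sqrt(2) ≈ -1.2217e+7 + 2.2822e+6*I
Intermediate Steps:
C(R, T) = 4*R*T (C(R, T) = (2*R)*(2*T) = 4*R*T)
o(I) = I + 8*I*sqrt(2)*I**2 (o(I) = I + (4*I*sqrt(-4 - 4))*I = I + (4*I*sqrt(-8))*I = I + (4*I*(2*I*sqrt(2)))*I = I + (8*I*I*sqrt(2))*I = I + 8*I*sqrt(2)*I**2)
((o(17) + 332)**2 + 842959) - 2491008 = ((17*(1 + 8*I*17*sqrt(2)) + 332)**2 + 842959) - 2491008 = ((17*(1 + 136*I*sqrt(2)) + 332)**2 + 842959) - 2491008 = (((17 + 2312*I*sqrt(2)) + 332)**2 + 842959) - 2491008 = ((349 + 2312*I*sqrt(2))**2 + 842959) - 2491008 = (842959 + (349 + 2312*I*sqrt(2))**2) - 2491008 = -1648049 + (349 + 2312*I*sqrt(2))**2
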